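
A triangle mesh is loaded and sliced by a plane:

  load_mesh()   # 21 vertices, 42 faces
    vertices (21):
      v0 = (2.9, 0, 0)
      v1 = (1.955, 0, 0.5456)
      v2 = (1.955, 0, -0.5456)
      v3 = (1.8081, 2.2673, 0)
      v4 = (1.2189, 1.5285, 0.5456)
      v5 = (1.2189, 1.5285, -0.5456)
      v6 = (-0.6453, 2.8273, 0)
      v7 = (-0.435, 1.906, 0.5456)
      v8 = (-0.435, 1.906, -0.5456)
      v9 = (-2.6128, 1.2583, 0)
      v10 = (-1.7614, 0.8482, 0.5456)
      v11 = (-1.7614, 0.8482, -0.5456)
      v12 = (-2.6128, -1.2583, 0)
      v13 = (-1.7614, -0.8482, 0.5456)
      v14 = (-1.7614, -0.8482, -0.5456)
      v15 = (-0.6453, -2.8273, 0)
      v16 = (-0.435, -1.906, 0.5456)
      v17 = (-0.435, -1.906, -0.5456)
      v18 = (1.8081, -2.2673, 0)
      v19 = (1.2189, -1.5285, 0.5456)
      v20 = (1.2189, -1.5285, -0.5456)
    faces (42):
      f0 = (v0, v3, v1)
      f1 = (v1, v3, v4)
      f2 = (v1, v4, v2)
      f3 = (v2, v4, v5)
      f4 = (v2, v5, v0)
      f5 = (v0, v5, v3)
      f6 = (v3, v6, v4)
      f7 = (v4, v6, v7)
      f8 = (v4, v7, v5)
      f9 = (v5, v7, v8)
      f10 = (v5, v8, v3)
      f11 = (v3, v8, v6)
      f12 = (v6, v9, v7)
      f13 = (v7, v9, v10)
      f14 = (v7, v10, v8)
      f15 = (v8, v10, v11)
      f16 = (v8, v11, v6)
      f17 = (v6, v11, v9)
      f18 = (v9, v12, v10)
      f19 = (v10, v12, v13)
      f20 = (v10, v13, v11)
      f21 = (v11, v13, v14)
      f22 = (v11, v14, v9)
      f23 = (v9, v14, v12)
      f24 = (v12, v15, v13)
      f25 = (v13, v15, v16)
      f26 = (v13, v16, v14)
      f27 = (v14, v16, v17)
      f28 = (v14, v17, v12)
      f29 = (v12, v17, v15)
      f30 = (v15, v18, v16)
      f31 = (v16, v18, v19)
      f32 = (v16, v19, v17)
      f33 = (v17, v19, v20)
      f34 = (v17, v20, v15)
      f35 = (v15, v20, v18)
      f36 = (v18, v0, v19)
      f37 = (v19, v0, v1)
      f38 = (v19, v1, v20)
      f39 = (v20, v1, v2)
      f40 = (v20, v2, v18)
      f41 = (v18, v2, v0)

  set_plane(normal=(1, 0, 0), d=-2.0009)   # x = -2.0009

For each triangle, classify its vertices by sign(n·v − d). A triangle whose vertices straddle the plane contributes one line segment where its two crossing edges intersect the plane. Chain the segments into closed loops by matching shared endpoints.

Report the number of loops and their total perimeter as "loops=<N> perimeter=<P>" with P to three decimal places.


loops=1 perimeter=7.356

Straddling triangles (10 of 42):
  (v6,v9,v7) [+-+] → (-2.0009, 1.74626, 0)–(-2.0009, 1.44029, 0.153298)  len=0.3422
  (v7,v9,v10) [+-+] → (-2.0009, 1.44029, 0.153298)–(-2.0009, 0.963562, 0.392122)  len=0.5332
  (v6,v11,v9) [++-] → (-2.0009, 0.963562, -0.392122)–(-2.0009, 1.74626, 0)  len=0.8754
  (v9,v12,v10) [--+] → (-2.0009, 0.255639, 0.392122)–(-2.0009, 0.963562, 0.392122)  len=0.7079
  (v10,v12,v13) [+-+] → (-2.0009, 0.255639, 0.392122)–(-2.0009, -0.963562, 0.392122)  len=1.2192
  (v11,v14,v9) [++-] → (-2.0009, -0.255639, -0.392122)–(-2.0009, 0.963562, -0.392122)  len=1.2192
  (v9,v14,v12) [-+-] → (-2.0009, -0.255639, -0.392122)–(-2.0009, -0.963562, -0.392122)  len=0.7079
  (v12,v15,v13) [-++] → (-2.0009, -1.74626, 0)–(-2.0009, -0.963562, 0.392122)  len=0.8754
  (v14,v17,v12) [++-] → (-2.0009, -1.44029, -0.153298)–(-2.0009, -0.963562, -0.392122)  len=0.5332
  (v12,v17,v15) [-++] → (-2.0009, -1.44029, -0.153298)–(-2.0009, -1.74626, 0)  len=0.3422

Chained into 1 loop(s):
  loop 1: 10 segments, perimeter = 7.3560
Total perimeter = 7.356


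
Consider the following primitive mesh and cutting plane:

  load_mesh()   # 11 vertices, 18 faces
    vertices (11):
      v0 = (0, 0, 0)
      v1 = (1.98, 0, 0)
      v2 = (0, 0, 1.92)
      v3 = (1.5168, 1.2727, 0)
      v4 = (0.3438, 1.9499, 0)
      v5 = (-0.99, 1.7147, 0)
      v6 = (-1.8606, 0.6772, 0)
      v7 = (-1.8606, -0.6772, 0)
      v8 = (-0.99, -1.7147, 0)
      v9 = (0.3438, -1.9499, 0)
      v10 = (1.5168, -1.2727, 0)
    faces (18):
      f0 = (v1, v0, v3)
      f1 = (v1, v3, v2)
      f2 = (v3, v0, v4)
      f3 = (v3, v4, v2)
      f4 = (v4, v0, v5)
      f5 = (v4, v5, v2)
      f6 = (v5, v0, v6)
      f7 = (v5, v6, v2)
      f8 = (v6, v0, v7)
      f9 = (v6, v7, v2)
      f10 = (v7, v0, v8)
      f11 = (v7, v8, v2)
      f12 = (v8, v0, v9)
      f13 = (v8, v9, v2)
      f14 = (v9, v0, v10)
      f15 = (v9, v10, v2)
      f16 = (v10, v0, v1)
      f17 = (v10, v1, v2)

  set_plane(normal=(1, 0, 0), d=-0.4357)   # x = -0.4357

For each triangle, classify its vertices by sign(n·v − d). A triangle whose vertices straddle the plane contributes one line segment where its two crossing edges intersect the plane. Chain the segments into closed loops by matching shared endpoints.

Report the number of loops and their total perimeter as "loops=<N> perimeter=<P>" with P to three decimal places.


Straddling triangles (10 of 18):
  (v4,v0,v5) [++-] → (-0.4357, 0.754641, 0)–(-0.4357, 1.81244, 0)  len=1.0578
  (v4,v5,v2) [+-+] → (-0.4357, 1.81244, 0)–(-0.4357, 0.754641, 1.07501)  len=1.5082
  (v5,v0,v6) [-+-] → (-0.4357, 0.754641, 0)–(-0.4357, 0.158581, 0)  len=0.5961
  (v5,v6,v2) [--+] → (-0.4357, 0.158581, 1.47039)–(-0.4357, 0.754641, 1.07501)  len=0.7153
  (v6,v0,v7) [-+-] → (-0.4357, 0.158581, 0)–(-0.4357, -0.158581, 0)  len=0.3172
  (v6,v7,v2) [--+] → (-0.4357, -0.158581, 1.47039)–(-0.4357, 0.158581, 1.47039)  len=0.3172
  (v7,v0,v8) [-+-] → (-0.4357, -0.158581, 0)–(-0.4357, -0.754641, 0)  len=0.5961
  (v7,v8,v2) [--+] → (-0.4357, -0.754641, 1.07501)–(-0.4357, -0.158581, 1.47039)  len=0.7153
  (v8,v0,v9) [-++] → (-0.4357, -0.754641, 0)–(-0.4357, -1.81244, 0)  len=1.0578
  (v8,v9,v2) [-++] → (-0.4357, -1.81244, 0)–(-0.4357, -0.754641, 1.07501)  len=1.5082

Chained into 1 loop(s):
  loop 1: 10 segments, perimeter = 8.3889
Total perimeter = 8.389

loops=1 perimeter=8.389


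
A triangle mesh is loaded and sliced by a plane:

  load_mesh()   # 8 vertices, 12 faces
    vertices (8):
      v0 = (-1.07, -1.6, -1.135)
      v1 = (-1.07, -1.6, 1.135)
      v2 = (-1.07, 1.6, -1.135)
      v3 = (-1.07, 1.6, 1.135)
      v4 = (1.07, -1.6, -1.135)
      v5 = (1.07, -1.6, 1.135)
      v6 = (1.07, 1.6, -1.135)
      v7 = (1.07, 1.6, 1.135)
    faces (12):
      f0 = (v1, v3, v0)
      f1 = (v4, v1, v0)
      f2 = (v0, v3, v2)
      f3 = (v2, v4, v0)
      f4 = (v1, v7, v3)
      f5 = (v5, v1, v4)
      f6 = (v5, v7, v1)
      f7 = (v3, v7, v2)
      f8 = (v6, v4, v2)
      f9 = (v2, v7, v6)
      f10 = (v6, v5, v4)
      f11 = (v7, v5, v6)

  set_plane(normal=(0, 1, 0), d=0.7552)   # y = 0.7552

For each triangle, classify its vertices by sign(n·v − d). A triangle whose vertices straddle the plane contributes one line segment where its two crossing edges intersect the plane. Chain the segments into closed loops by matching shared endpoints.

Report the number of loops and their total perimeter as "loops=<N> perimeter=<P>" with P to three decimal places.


loops=1 perimeter=8.820

Straddling triangles (8 of 12):
  (v1,v3,v0) [-+-] → (-1.07, 0.7552, 1.135)–(-1.07, 0.7552, 0.53572)  len=0.5993
  (v0,v3,v2) [-++] → (-1.07, 0.7552, 0.53572)–(-1.07, 0.7552, -1.135)  len=1.6707
  (v2,v4,v0) [+--] → (-0.50504, 0.7552, -1.135)–(-1.07, 0.7552, -1.135)  len=0.5650
  (v1,v7,v3) [-++] → (0.50504, 0.7552, 1.135)–(-1.07, 0.7552, 1.135)  len=1.5750
  (v5,v7,v1) [-+-] → (1.07, 0.7552, 1.135)–(0.50504, 0.7552, 1.135)  len=0.5650
  (v6,v4,v2) [+-+] → (1.07, 0.7552, -1.135)–(-0.50504, 0.7552, -1.135)  len=1.5750
  (v6,v5,v4) [+--] → (1.07, 0.7552, -0.53572)–(1.07, 0.7552, -1.135)  len=0.5993
  (v7,v5,v6) [+-+] → (1.07, 0.7552, 1.135)–(1.07, 0.7552, -0.53572)  len=1.6707

Chained into 1 loop(s):
  loop 1: 8 segments, perimeter = 8.8200
Total perimeter = 8.820


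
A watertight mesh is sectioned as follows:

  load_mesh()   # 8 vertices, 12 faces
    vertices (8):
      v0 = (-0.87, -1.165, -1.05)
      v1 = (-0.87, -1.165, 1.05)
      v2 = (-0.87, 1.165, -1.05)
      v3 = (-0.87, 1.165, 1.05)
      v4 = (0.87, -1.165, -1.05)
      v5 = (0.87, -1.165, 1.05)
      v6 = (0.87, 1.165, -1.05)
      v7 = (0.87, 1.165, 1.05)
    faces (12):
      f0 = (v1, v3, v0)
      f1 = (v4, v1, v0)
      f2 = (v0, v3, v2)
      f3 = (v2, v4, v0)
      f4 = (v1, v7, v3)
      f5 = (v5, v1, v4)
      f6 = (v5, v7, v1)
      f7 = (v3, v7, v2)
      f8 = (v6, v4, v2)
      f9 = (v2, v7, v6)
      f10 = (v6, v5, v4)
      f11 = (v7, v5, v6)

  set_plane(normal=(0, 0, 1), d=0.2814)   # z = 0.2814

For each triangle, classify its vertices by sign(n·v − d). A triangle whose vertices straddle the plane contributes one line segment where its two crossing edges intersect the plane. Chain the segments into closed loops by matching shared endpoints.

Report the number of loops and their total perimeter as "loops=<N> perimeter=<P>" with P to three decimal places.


loops=1 perimeter=8.140

Straddling triangles (8 of 12):
  (v1,v3,v0) [++-] → (-0.87, 0.31222, 0.2814)–(-0.87, -1.165, 0.2814)  len=1.4772
  (v4,v1,v0) [-+-] → (-0.23316, -1.165, 0.2814)–(-0.87, -1.165, 0.2814)  len=0.6368
  (v0,v3,v2) [-+-] → (-0.87, 0.31222, 0.2814)–(-0.87, 1.165, 0.2814)  len=0.8528
  (v5,v1,v4) [++-] → (-0.23316, -1.165, 0.2814)–(0.87, -1.165, 0.2814)  len=1.1032
  (v3,v7,v2) [++-] → (0.23316, 1.165, 0.2814)–(-0.87, 1.165, 0.2814)  len=1.1032
  (v2,v7,v6) [-+-] → (0.23316, 1.165, 0.2814)–(0.87, 1.165, 0.2814)  len=0.6368
  (v6,v5,v4) [-+-] → (0.87, -0.31222, 0.2814)–(0.87, -1.165, 0.2814)  len=0.8528
  (v7,v5,v6) [++-] → (0.87, -0.31222, 0.2814)–(0.87, 1.165, 0.2814)  len=1.4772

Chained into 1 loop(s):
  loop 1: 8 segments, perimeter = 8.1400
Total perimeter = 8.140


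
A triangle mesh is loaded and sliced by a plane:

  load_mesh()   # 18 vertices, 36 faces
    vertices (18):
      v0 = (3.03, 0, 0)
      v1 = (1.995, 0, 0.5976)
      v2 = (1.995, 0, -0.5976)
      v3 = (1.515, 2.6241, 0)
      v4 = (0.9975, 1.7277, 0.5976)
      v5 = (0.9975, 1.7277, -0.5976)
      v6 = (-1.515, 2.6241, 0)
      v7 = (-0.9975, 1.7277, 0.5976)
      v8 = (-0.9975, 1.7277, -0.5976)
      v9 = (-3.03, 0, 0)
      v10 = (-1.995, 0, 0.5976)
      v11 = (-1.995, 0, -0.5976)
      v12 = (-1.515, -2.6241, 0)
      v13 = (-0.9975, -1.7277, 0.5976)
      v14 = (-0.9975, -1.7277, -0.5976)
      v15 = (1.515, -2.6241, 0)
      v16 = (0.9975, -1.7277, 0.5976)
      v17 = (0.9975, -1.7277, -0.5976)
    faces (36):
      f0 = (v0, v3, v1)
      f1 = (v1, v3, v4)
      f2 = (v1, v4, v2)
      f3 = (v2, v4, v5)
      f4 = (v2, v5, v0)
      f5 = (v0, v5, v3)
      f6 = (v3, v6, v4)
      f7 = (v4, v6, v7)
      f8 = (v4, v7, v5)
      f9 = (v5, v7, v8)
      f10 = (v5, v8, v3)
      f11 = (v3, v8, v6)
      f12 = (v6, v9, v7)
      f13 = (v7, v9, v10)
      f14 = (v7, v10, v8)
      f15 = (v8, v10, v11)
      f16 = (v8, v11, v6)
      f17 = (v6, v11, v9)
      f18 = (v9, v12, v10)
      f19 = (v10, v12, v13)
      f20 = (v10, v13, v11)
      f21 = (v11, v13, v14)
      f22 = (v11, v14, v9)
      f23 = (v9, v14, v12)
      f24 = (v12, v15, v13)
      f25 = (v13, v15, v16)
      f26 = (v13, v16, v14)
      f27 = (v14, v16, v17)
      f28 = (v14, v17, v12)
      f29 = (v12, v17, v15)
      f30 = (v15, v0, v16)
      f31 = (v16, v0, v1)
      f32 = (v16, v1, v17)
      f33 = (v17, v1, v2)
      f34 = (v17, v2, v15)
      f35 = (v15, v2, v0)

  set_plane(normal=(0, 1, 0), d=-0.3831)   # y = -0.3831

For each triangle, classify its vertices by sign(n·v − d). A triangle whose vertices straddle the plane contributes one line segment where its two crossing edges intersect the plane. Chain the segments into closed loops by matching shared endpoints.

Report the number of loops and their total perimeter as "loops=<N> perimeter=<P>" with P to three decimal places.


Straddling triangles (12 of 36):
  (v9,v12,v10) [+-+] → (-2.80882, -0.3831, 0)–(-1.92492, -0.3831, 0.510355)  len=1.0207
  (v10,v12,v13) [+--] → (-1.92492, -0.3831, 0.510355)–(-1.77381, -0.3831, 0.5976)  len=0.1745
  (v10,v13,v11) [+-+] → (-1.77381, -0.3831, 0.5976)–(-1.77381, -0.3831, -0.332576)  len=0.9302
  (v11,v13,v14) [+--] → (-1.77381, -0.3831, -0.332576)–(-1.77381, -0.3831, -0.5976)  len=0.2650
  (v11,v14,v9) [+-+] → (-1.77381, -0.3831, -0.5976)–(-2.57931, -0.3831, -0.132512)  len=0.9301
  (v9,v14,v12) [+--] → (-2.57931, -0.3831, -0.132512)–(-2.80882, -0.3831, 0)  len=0.2650
  (v15,v0,v16) [-+-] → (2.80882, -0.3831, 0)–(2.57931, -0.3831, 0.132512)  len=0.2650
  (v16,v0,v1) [-++] → (2.57931, -0.3831, 0.132512)–(1.77381, -0.3831, 0.5976)  len=0.9301
  (v16,v1,v17) [-+-] → (1.77381, -0.3831, 0.5976)–(1.77381, -0.3831, 0.332576)  len=0.2650
  (v17,v1,v2) [-++] → (1.77381, -0.3831, 0.332576)–(1.77381, -0.3831, -0.5976)  len=0.9302
  (v17,v2,v15) [-+-] → (1.77381, -0.3831, -0.5976)–(1.92492, -0.3831, -0.510355)  len=0.1745
  (v15,v2,v0) [-++] → (1.92492, -0.3831, -0.510355)–(2.80882, -0.3831, 0)  len=1.0207

Chained into 2 loop(s):
  loop 1: 6 segments, perimeter = 3.5855
  loop 2: 6 segments, perimeter = 3.5855
Total perimeter = 7.171

loops=2 perimeter=7.171


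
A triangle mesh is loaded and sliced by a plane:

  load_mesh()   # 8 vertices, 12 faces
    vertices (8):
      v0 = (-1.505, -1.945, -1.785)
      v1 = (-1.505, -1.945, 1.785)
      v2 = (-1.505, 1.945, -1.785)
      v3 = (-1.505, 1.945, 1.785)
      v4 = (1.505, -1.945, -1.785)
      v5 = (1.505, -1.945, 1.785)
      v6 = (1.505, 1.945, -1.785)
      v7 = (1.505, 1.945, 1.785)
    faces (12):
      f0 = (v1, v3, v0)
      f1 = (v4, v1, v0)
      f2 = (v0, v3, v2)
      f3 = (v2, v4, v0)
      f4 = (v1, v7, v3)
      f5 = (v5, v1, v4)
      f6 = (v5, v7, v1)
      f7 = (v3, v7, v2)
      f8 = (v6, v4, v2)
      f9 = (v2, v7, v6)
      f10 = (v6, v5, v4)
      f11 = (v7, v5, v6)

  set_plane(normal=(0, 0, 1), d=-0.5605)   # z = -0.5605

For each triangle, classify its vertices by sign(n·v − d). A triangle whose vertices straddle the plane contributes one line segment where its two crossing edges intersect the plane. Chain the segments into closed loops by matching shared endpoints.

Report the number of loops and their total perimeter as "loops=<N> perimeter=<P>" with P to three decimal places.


Straddling triangles (8 of 12):
  (v1,v3,v0) [++-] → (-1.505, -0.610741, -0.5605)–(-1.505, -1.945, -0.5605)  len=1.3343
  (v4,v1,v0) [-+-] → (0.472578, -1.945, -0.5605)–(-1.505, -1.945, -0.5605)  len=1.9776
  (v0,v3,v2) [-+-] → (-1.505, -0.610741, -0.5605)–(-1.505, 1.945, -0.5605)  len=2.5557
  (v5,v1,v4) [++-] → (0.472578, -1.945, -0.5605)–(1.505, -1.945, -0.5605)  len=1.0324
  (v3,v7,v2) [++-] → (-0.472578, 1.945, -0.5605)–(-1.505, 1.945, -0.5605)  len=1.0324
  (v2,v7,v6) [-+-] → (-0.472578, 1.945, -0.5605)–(1.505, 1.945, -0.5605)  len=1.9776
  (v6,v5,v4) [-+-] → (1.505, 0.610741, -0.5605)–(1.505, -1.945, -0.5605)  len=2.5557
  (v7,v5,v6) [++-] → (1.505, 0.610741, -0.5605)–(1.505, 1.945, -0.5605)  len=1.3343

Chained into 1 loop(s):
  loop 1: 8 segments, perimeter = 13.8000
Total perimeter = 13.800

loops=1 perimeter=13.800


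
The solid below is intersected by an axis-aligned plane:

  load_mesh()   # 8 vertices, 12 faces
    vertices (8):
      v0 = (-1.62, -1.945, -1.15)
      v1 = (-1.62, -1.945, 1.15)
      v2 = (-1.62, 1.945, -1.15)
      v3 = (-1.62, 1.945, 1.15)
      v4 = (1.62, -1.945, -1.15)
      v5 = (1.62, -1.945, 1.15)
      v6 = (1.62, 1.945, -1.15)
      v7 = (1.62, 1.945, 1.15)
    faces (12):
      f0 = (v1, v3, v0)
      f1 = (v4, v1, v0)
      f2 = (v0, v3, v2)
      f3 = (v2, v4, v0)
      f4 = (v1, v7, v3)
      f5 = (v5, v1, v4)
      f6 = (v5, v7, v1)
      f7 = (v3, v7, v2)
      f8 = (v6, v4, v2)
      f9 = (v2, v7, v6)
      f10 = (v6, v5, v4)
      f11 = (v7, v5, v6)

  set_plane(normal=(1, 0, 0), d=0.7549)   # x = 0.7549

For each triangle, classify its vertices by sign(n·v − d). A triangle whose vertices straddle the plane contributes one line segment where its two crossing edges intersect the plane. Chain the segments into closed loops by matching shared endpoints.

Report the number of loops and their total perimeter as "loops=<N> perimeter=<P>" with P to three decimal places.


loops=1 perimeter=12.380

Straddling triangles (8 of 12):
  (v4,v1,v0) [+--] → (0.7549, -1.945, -0.535886)–(0.7549, -1.945, -1.15)  len=0.6141
  (v2,v4,v0) [-+-] → (0.7549, -0.906346, -1.15)–(0.7549, -1.945, -1.15)  len=1.0387
  (v1,v7,v3) [-+-] → (0.7549, 0.906346, 1.15)–(0.7549, 1.945, 1.15)  len=1.0387
  (v5,v1,v4) [+-+] → (0.7549, -1.945, 1.15)–(0.7549, -1.945, -0.535886)  len=1.6859
  (v5,v7,v1) [++-] → (0.7549, 0.906346, 1.15)–(0.7549, -1.945, 1.15)  len=2.8513
  (v3,v7,v2) [-+-] → (0.7549, 1.945, 1.15)–(0.7549, 1.945, 0.535886)  len=0.6141
  (v6,v4,v2) [++-] → (0.7549, -0.906346, -1.15)–(0.7549, 1.945, -1.15)  len=2.8513
  (v2,v7,v6) [-++] → (0.7549, 1.945, 0.535886)–(0.7549, 1.945, -1.15)  len=1.6859

Chained into 1 loop(s):
  loop 1: 8 segments, perimeter = 12.3800
Total perimeter = 12.380


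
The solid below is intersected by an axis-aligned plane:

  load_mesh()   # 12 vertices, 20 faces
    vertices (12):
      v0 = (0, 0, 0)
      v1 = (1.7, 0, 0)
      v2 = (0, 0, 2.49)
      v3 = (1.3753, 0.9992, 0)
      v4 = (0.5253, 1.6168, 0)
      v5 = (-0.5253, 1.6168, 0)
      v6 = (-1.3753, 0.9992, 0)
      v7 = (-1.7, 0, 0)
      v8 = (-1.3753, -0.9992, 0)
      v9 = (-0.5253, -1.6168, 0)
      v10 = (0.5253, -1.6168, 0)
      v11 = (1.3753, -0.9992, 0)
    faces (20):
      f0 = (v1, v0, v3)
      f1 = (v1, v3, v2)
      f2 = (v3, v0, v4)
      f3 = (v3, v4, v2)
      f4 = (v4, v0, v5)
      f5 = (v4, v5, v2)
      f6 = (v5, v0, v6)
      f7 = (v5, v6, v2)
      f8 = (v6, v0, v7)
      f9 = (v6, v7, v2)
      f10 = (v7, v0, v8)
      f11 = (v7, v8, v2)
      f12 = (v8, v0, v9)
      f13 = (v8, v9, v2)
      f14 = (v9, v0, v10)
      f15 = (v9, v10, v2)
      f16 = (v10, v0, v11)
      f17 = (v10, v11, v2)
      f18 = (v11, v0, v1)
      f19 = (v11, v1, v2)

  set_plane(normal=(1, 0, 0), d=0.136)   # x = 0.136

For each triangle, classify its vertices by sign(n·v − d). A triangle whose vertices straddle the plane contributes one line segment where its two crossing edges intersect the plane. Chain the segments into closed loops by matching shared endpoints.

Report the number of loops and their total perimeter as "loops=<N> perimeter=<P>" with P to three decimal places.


loops=1 perimeter=8.875

Straddling triangles (12 of 20):
  (v1,v0,v3) [+-+] → (0.136, 0, 0)–(0.136, 0.0988084, 0)  len=0.0988
  (v1,v3,v2) [++-] → (0.136, 0.0988084, 2.24377)–(0.136, 0, 2.2908)  len=0.1094
  (v3,v0,v4) [+-+] → (0.136, 0.0988084, 0)–(0.136, 0.418589, 0)  len=0.3198
  (v3,v4,v2) [++-] → (0.136, 0.418589, 1.84534)–(0.136, 0.0988084, 2.24377)  len=0.5109
  (v4,v0,v5) [+--] → (0.136, 0.418589, 0)–(0.136, 1.6168, 0)  len=1.1982
  (v4,v5,v2) [+--] → (0.136, 1.6168, 0)–(0.136, 0.418589, 1.84534)  len=2.2002
  (v9,v0,v10) [--+] → (0.136, -0.418589, 0)–(0.136, -1.6168, 0)  len=1.1982
  (v9,v10,v2) [-+-] → (0.136, -1.6168, 0)–(0.136, -0.418589, 1.84534)  len=2.2002
  (v10,v0,v11) [+-+] → (0.136, -0.418589, 0)–(0.136, -0.0988084, 0)  len=0.3198
  (v10,v11,v2) [++-] → (0.136, -0.0988084, 2.24377)–(0.136, -0.418589, 1.84534)  len=0.5109
  (v11,v0,v1) [+-+] → (0.136, -0.0988084, 0)–(0.136, 0, 0)  len=0.0988
  (v11,v1,v2) [++-] → (0.136, 0, 2.2908)–(0.136, -0.0988084, 2.24377)  len=0.1094

Chained into 1 loop(s):
  loop 1: 12 segments, perimeter = 8.8747
Total perimeter = 8.875


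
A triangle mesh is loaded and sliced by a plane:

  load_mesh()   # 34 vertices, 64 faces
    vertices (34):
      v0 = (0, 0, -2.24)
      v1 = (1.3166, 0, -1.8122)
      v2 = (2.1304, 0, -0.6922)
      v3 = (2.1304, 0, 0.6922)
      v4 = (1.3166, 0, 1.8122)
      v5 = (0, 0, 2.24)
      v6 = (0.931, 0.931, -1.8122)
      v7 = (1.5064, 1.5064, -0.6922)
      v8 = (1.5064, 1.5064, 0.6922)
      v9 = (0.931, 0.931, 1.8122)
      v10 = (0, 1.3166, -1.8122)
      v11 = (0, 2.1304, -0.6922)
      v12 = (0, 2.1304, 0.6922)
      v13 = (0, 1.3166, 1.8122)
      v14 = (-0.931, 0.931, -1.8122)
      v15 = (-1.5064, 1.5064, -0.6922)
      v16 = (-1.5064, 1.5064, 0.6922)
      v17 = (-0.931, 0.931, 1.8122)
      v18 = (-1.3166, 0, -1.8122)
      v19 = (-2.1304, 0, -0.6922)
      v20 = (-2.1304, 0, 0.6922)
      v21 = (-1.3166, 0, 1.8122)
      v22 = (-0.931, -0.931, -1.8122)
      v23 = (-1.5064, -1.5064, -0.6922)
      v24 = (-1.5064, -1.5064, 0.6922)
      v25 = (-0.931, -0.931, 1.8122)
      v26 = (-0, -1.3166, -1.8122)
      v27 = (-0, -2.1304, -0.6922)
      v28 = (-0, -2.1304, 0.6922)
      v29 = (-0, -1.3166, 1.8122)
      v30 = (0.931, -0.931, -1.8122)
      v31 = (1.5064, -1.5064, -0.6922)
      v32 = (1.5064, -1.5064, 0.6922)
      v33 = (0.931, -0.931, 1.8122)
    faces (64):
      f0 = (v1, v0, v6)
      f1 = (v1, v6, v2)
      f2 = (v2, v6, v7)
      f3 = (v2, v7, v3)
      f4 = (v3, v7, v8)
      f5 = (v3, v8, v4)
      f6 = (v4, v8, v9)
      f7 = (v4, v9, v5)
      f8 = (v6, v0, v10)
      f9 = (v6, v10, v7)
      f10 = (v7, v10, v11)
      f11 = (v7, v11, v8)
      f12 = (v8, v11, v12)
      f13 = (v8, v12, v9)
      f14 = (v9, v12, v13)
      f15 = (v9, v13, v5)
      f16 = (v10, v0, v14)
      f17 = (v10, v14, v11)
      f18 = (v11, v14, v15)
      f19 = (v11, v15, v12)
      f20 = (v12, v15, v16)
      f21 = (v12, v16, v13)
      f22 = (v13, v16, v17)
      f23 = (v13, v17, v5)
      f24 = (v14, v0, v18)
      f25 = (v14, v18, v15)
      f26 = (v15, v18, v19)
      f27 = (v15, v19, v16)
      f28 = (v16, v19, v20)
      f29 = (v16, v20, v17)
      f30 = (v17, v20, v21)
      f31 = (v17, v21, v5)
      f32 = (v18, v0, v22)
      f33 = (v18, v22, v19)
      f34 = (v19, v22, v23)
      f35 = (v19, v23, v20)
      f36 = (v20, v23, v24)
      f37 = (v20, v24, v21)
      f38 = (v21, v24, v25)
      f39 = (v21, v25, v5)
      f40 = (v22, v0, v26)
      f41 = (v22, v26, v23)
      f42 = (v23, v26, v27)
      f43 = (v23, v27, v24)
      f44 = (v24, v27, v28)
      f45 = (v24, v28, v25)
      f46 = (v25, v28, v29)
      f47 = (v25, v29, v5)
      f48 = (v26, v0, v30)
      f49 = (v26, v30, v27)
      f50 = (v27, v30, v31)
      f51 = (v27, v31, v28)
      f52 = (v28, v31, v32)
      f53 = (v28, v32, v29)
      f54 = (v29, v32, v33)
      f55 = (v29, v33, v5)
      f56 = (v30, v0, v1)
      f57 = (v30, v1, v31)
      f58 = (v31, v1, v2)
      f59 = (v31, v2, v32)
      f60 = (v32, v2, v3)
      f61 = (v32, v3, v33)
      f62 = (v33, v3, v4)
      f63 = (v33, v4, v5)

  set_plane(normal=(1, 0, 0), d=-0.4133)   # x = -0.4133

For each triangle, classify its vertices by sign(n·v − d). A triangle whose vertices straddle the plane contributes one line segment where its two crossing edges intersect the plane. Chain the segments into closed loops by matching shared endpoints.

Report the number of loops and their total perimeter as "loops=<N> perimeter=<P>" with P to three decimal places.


loops=1 perimeter=13.054

Straddling triangles (20 of 64):
  (v10,v0,v14) [++-] → (-0.4133, 0.4133, -2.05009)–(-0.4133, 1.14542, -1.8122)  len=0.7698
  (v10,v14,v11) [+-+] → (-0.4133, 1.14542, -1.8122)–(-0.4133, 1.59795, -1.1894)  len=0.7698
  (v11,v14,v15) [+--] → (-0.4133, 1.59795, -1.1894)–(-0.4133, 1.9592, -0.6922)  len=0.6146
  (v11,v15,v12) [+-+] → (-0.4133, 1.9592, -0.6922)–(-0.4133, 1.9592, 0.312372)  len=1.0046
  (v12,v15,v16) [+--] → (-0.4133, 1.9592, 0.312372)–(-0.4133, 1.9592, 0.6922)  len=0.3798
  (v12,v16,v13) [+-+] → (-0.4133, 1.9592, 0.6922)–(-0.4133, 1.36867, 1.50491)  len=1.0046
  (v13,v16,v17) [+--] → (-0.4133, 1.36867, 1.50491)–(-0.4133, 1.14542, 1.8122)  len=0.3798
  (v13,v17,v5) [+-+] → (-0.4133, 1.14542, 1.8122)–(-0.4133, 0.4133, 2.05009)  len=0.7698
  (v14,v0,v18) [-+-] → (-0.4133, 0.4133, -2.05009)–(-0.4133, 0, -2.10571)  len=0.4170
  (v17,v21,v5) [--+] → (-0.4133, 0, 2.10571)–(-0.4133, 0.4133, 2.05009)  len=0.4170
  (v18,v0,v22) [-+-] → (-0.4133, 0, -2.10571)–(-0.4133, -0.4133, -2.05009)  len=0.4170
  (v21,v25,v5) [--+] → (-0.4133, -0.4133, 2.05009)–(-0.4133, 0, 2.10571)  len=0.4170
  (v22,v0,v26) [-++] → (-0.4133, -0.4133, -2.05009)–(-0.4133, -1.14542, -1.8122)  len=0.7698
  (v22,v26,v23) [-+-] → (-0.4133, -1.14542, -1.8122)–(-0.4133, -1.36867, -1.50491)  len=0.3798
  (v23,v26,v27) [-++] → (-0.4133, -1.36867, -1.50491)–(-0.4133, -1.9592, -0.6922)  len=1.0046
  (v23,v27,v24) [-+-] → (-0.4133, -1.9592, -0.6922)–(-0.4133, -1.9592, -0.312372)  len=0.3798
  (v24,v27,v28) [-++] → (-0.4133, -1.9592, -0.312372)–(-0.4133, -1.9592, 0.6922)  len=1.0046
  (v24,v28,v25) [-+-] → (-0.4133, -1.9592, 0.6922)–(-0.4133, -1.59795, 1.1894)  len=0.6146
  (v25,v28,v29) [-++] → (-0.4133, -1.59795, 1.1894)–(-0.4133, -1.14542, 1.8122)  len=0.7698
  (v25,v29,v5) [-++] → (-0.4133, -1.14542, 1.8122)–(-0.4133, -0.4133, 2.05009)  len=0.7698

Chained into 1 loop(s):
  loop 1: 20 segments, perimeter = 13.0538
Total perimeter = 13.054


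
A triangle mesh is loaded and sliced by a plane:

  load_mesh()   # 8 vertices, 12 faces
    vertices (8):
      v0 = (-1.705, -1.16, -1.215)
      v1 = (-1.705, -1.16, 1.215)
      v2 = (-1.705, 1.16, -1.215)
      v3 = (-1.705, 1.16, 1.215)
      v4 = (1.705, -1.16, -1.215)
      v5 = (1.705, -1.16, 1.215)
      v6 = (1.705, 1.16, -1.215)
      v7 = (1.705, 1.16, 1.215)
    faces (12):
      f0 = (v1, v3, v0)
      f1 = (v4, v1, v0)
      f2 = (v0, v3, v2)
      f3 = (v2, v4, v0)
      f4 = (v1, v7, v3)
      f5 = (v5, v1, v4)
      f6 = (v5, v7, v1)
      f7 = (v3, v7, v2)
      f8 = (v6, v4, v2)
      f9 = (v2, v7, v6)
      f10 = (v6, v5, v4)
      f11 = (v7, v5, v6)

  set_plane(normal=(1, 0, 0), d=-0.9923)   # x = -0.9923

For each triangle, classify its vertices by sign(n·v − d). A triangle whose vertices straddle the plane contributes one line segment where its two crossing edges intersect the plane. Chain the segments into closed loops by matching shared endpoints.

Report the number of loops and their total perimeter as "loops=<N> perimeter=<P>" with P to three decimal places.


loops=1 perimeter=9.500

Straddling triangles (8 of 12):
  (v4,v1,v0) [+--] → (-0.9923, -1.16, 0.707123)–(-0.9923, -1.16, -1.215)  len=1.9221
  (v2,v4,v0) [-+-] → (-0.9923, 0.675113, -1.215)–(-0.9923, -1.16, -1.215)  len=1.8351
  (v1,v7,v3) [-+-] → (-0.9923, -0.675113, 1.215)–(-0.9923, 1.16, 1.215)  len=1.8351
  (v5,v1,v4) [+-+] → (-0.9923, -1.16, 1.215)–(-0.9923, -1.16, 0.707123)  len=0.5079
  (v5,v7,v1) [++-] → (-0.9923, -0.675113, 1.215)–(-0.9923, -1.16, 1.215)  len=0.4849
  (v3,v7,v2) [-+-] → (-0.9923, 1.16, 1.215)–(-0.9923, 1.16, -0.707123)  len=1.9221
  (v6,v4,v2) [++-] → (-0.9923, 0.675113, -1.215)–(-0.9923, 1.16, -1.215)  len=0.4849
  (v2,v7,v6) [-++] → (-0.9923, 1.16, -0.707123)–(-0.9923, 1.16, -1.215)  len=0.5079

Chained into 1 loop(s):
  loop 1: 8 segments, perimeter = 9.5000
Total perimeter = 9.500


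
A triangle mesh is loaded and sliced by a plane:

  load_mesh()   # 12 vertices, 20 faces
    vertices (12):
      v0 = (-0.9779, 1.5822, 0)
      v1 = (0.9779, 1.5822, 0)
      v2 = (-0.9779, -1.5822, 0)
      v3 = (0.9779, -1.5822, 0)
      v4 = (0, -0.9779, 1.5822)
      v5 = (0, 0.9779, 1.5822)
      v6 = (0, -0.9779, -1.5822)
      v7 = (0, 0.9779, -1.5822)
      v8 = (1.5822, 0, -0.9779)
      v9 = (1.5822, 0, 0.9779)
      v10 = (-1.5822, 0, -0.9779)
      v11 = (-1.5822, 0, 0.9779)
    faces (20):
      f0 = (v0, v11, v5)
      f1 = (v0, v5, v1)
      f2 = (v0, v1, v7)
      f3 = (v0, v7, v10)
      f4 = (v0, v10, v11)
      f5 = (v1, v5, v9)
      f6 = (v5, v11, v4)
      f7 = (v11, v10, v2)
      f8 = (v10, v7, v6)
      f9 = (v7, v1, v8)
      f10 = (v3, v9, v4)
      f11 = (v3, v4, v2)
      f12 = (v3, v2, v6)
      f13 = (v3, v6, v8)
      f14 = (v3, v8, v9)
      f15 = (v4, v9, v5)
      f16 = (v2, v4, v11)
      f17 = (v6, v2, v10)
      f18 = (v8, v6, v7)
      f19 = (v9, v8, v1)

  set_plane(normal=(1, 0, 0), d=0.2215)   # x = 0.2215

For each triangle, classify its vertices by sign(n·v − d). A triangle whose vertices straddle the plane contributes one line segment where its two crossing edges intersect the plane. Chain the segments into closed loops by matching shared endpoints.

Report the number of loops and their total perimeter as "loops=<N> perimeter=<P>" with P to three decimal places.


Straddling triangles (10 of 20):
  (v0,v5,v1) [--+] → (0.2215, 1.11478, 1.22382)–(0.2215, 1.5822, 0)  len=1.3100
  (v0,v1,v7) [-+-] → (0.2215, 1.5822, 0)–(0.2215, 1.11478, -1.22382)  len=1.3100
  (v1,v5,v9) [+-+] → (0.2215, 1.11478, 1.22382)–(0.2215, 0.840999, 1.4976)  len=0.3872
  (v7,v1,v8) [-++] → (0.2215, 1.11478, -1.22382)–(0.2215, 0.840999, -1.4976)  len=0.3872
  (v3,v9,v4) [++-] → (0.2215, -0.840999, 1.4976)–(0.2215, -1.11478, 1.22382)  len=0.3872
  (v3,v4,v2) [+--] → (0.2215, -1.11478, 1.22382)–(0.2215, -1.5822, 0)  len=1.3100
  (v3,v2,v6) [+--] → (0.2215, -1.5822, 0)–(0.2215, -1.11478, -1.22382)  len=1.3100
  (v3,v6,v8) [+-+] → (0.2215, -1.11478, -1.22382)–(0.2215, -0.840999, -1.4976)  len=0.3872
  (v4,v9,v5) [-+-] → (0.2215, -0.840999, 1.4976)–(0.2215, 0.840999, 1.4976)  len=1.6820
  (v8,v6,v7) [+--] → (0.2215, -0.840999, -1.4976)–(0.2215, 0.840999, -1.4976)  len=1.6820

Chained into 1 loop(s):
  loop 1: 10 segments, perimeter = 10.1529
Total perimeter = 10.153

loops=1 perimeter=10.153


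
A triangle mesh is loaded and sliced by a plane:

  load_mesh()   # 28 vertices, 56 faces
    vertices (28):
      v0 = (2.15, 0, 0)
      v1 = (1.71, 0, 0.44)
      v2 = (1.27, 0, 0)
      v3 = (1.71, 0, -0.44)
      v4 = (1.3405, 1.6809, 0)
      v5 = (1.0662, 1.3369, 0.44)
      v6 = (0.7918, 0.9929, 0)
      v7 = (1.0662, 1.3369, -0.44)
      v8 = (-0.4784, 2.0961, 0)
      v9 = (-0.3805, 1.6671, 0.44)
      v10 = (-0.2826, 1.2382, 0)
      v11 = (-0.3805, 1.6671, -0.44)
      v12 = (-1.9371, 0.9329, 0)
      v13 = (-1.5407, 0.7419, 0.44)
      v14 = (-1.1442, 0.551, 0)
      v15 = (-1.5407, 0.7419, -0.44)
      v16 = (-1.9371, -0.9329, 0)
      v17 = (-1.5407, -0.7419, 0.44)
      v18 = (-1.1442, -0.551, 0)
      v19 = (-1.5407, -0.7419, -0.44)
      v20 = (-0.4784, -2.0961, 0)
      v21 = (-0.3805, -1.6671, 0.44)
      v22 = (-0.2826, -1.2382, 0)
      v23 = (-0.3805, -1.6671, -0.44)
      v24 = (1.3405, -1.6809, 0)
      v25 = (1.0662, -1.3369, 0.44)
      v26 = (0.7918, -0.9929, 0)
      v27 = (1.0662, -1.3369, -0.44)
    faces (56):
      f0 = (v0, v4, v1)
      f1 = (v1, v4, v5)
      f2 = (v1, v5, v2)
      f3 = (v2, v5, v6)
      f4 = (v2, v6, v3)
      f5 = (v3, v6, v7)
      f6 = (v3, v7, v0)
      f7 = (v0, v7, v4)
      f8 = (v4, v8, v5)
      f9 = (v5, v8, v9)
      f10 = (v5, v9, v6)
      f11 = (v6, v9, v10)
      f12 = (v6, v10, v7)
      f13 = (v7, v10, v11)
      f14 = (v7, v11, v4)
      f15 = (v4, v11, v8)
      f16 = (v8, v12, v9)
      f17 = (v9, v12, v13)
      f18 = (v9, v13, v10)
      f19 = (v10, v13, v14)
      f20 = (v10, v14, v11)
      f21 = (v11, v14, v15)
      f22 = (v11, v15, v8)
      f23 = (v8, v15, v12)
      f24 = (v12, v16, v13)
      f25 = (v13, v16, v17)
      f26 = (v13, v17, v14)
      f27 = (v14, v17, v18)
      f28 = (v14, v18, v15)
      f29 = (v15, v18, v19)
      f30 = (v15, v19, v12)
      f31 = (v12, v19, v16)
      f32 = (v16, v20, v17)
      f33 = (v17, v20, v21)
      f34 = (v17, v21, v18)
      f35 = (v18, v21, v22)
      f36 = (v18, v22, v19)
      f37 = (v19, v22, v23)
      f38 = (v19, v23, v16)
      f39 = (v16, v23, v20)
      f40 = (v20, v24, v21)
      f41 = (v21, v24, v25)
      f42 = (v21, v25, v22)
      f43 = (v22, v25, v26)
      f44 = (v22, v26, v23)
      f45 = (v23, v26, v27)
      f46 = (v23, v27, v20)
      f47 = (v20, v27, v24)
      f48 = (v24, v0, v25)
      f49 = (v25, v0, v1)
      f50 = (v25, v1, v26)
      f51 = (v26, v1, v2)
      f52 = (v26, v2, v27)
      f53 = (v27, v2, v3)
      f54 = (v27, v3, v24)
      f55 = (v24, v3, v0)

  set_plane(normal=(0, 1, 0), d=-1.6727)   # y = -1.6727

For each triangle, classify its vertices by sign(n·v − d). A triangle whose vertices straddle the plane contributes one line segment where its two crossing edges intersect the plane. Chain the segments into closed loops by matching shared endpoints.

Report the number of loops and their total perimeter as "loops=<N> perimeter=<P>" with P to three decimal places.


Straddling triangles (10 of 56):
  (v16,v20,v17) [+-+] → (-1.00936, -1.6727, 0)–(-0.810535, -1.6727, 0.137569)  len=0.2418
  (v17,v20,v21) [+-+] → (-0.810535, -1.6727, 0.137569)–(-0.381778, -1.6727, 0.434256)  len=0.5214
  (v16,v23,v20) [++-] → (-0.381778, -1.6727, -0.434256)–(-1.00936, -1.6727, 0)  len=0.7632
  (v20,v24,v21) [--+] → (0.317877, -1.6727, 0.261449)–(-0.381778, -1.6727, 0.434256)  len=0.7207
  (v21,v24,v25) [+-+] → (0.317877, -1.6727, 0.261449)–(1.33396, -1.6727, 0.0104884)  len=1.0466
  (v23,v27,v20) [++-] → (0.383012, -1.6727, -0.245385)–(-0.381778, -1.6727, -0.434256)  len=0.7878
  (v20,v27,v24) [-+-] → (0.383012, -1.6727, -0.245385)–(1.33396, -1.6727, -0.0104884)  len=0.9795
  (v24,v0,v25) [-++] → (1.34445, -1.6727, 0)–(1.33396, -1.6727, 0.0104884)  len=0.0148
  (v27,v3,v24) [++-] → (1.3423, -1.6727, -0.00214647)–(1.33396, -1.6727, -0.0104884)  len=0.0118
  (v24,v3,v0) [-++] → (1.3423, -1.6727, -0.00214647)–(1.34445, -1.6727, 0)  len=0.0030

Chained into 1 loop(s):
  loop 1: 10 segments, perimeter = 5.0906
Total perimeter = 5.091

loops=1 perimeter=5.091


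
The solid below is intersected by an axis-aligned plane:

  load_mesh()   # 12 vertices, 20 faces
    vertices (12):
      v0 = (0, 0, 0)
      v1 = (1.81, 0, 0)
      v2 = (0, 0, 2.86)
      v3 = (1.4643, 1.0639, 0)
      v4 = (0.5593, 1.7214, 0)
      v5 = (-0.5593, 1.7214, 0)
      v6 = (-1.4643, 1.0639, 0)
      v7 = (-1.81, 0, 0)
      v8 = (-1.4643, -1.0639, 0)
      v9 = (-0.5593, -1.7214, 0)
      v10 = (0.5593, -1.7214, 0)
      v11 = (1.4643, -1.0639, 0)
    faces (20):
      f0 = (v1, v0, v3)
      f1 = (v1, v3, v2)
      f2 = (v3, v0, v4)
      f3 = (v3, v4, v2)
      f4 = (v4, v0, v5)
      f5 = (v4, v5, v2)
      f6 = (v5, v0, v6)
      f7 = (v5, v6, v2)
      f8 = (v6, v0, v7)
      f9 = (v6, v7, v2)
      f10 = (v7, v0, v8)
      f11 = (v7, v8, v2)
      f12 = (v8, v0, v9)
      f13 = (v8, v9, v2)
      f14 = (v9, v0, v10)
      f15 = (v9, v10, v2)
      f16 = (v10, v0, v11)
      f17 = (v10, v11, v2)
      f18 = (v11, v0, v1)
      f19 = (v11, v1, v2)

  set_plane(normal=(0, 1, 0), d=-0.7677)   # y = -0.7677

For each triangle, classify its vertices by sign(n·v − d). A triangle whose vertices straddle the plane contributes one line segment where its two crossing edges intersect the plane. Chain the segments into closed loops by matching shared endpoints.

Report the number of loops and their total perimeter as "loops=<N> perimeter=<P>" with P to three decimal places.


Straddling triangles (10 of 20):
  (v7,v0,v8) [++-] → (-1.05662, -0.7677, 0)–(-1.56055, -0.7677, 0)  len=0.5039
  (v7,v8,v2) [+-+] → (-1.56055, -0.7677, 0)–(-1.05662, -0.7677, 0.796252)  len=0.9423
  (v8,v0,v9) [-+-] → (-1.05662, -0.7677, 0)–(-0.249433, -0.7677, 0)  len=0.8072
  (v8,v9,v2) [--+] → (-0.249433, -0.7677, 1.58451)–(-1.05662, -0.7677, 0.796252)  len=1.1282
  (v9,v0,v10) [-+-] → (-0.249433, -0.7677, 0)–(0.249433, -0.7677, 0)  len=0.4989
  (v9,v10,v2) [--+] → (0.249433, -0.7677, 1.58451)–(-0.249433, -0.7677, 1.58451)  len=0.4989
  (v10,v0,v11) [-+-] → (0.249433, -0.7677, 0)–(1.05662, -0.7677, 0)  len=0.8072
  (v10,v11,v2) [--+] → (1.05662, -0.7677, 0.796252)–(0.249433, -0.7677, 1.58451)  len=1.1282
  (v11,v0,v1) [-++] → (1.05662, -0.7677, 0)–(1.56055, -0.7677, 0)  len=0.5039
  (v11,v1,v2) [-++] → (1.56055, -0.7677, 0)–(1.05662, -0.7677, 0.796252)  len=0.9423

Chained into 1 loop(s):
  loop 1: 10 segments, perimeter = 7.7611
Total perimeter = 7.761

loops=1 perimeter=7.761


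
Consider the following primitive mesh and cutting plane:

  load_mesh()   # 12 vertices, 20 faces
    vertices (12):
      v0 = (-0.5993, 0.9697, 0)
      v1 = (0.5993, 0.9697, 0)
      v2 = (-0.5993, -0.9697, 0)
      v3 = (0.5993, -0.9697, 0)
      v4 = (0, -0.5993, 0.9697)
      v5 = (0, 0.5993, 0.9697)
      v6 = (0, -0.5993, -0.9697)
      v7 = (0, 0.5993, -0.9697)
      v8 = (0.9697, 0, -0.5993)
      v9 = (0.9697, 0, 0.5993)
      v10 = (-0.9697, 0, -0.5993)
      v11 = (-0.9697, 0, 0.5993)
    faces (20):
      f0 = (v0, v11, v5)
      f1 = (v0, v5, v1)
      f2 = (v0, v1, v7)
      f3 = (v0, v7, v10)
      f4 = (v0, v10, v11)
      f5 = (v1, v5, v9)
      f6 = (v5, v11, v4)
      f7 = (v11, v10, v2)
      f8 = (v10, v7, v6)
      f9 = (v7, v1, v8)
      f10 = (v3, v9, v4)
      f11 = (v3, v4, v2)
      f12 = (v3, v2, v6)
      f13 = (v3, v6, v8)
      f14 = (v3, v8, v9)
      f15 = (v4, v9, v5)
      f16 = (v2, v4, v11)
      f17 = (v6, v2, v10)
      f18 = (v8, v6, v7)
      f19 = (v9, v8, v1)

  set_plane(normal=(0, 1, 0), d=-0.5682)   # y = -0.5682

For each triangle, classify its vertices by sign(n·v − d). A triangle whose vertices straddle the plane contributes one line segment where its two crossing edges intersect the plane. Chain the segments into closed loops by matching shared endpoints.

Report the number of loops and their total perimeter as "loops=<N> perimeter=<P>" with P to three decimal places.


Straddling triangles (10 of 20):
  (v5,v11,v4) [++-] → (-0.0503215, -0.5682, 0.950479)–(0, -0.5682, 0.9697)  len=0.0539
  (v11,v10,v2) [++-] → (-0.752662, -0.5682, -0.248138)–(-0.752662, -0.5682, 0.248138)  len=0.4963
  (v10,v7,v6) [++-] → (0, -0.5682, -0.9697)–(-0.0503215, -0.5682, -0.950479)  len=0.0539
  (v3,v9,v4) [-+-] → (0.752662, -0.5682, 0.248138)–(0.0503215, -0.5682, 0.950479)  len=0.9933
  (v3,v6,v8) [--+] → (0.0503215, -0.5682, -0.950479)–(0.752662, -0.5682, -0.248138)  len=0.9933
  (v3,v8,v9) [-++] → (0.752662, -0.5682, -0.248138)–(0.752662, -0.5682, 0.248138)  len=0.4963
  (v4,v9,v5) [-++] → (0.0503215, -0.5682, 0.950479)–(0, -0.5682, 0.9697)  len=0.0539
  (v2,v4,v11) [--+] → (-0.0503215, -0.5682, 0.950479)–(-0.752662, -0.5682, 0.248138)  len=0.9933
  (v6,v2,v10) [--+] → (-0.752662, -0.5682, -0.248138)–(-0.0503215, -0.5682, -0.950479)  len=0.9933
  (v8,v6,v7) [+-+] → (0.0503215, -0.5682, -0.950479)–(0, -0.5682, -0.9697)  len=0.0539

Chained into 1 loop(s):
  loop 1: 10 segments, perimeter = 5.1811
Total perimeter = 5.181

loops=1 perimeter=5.181


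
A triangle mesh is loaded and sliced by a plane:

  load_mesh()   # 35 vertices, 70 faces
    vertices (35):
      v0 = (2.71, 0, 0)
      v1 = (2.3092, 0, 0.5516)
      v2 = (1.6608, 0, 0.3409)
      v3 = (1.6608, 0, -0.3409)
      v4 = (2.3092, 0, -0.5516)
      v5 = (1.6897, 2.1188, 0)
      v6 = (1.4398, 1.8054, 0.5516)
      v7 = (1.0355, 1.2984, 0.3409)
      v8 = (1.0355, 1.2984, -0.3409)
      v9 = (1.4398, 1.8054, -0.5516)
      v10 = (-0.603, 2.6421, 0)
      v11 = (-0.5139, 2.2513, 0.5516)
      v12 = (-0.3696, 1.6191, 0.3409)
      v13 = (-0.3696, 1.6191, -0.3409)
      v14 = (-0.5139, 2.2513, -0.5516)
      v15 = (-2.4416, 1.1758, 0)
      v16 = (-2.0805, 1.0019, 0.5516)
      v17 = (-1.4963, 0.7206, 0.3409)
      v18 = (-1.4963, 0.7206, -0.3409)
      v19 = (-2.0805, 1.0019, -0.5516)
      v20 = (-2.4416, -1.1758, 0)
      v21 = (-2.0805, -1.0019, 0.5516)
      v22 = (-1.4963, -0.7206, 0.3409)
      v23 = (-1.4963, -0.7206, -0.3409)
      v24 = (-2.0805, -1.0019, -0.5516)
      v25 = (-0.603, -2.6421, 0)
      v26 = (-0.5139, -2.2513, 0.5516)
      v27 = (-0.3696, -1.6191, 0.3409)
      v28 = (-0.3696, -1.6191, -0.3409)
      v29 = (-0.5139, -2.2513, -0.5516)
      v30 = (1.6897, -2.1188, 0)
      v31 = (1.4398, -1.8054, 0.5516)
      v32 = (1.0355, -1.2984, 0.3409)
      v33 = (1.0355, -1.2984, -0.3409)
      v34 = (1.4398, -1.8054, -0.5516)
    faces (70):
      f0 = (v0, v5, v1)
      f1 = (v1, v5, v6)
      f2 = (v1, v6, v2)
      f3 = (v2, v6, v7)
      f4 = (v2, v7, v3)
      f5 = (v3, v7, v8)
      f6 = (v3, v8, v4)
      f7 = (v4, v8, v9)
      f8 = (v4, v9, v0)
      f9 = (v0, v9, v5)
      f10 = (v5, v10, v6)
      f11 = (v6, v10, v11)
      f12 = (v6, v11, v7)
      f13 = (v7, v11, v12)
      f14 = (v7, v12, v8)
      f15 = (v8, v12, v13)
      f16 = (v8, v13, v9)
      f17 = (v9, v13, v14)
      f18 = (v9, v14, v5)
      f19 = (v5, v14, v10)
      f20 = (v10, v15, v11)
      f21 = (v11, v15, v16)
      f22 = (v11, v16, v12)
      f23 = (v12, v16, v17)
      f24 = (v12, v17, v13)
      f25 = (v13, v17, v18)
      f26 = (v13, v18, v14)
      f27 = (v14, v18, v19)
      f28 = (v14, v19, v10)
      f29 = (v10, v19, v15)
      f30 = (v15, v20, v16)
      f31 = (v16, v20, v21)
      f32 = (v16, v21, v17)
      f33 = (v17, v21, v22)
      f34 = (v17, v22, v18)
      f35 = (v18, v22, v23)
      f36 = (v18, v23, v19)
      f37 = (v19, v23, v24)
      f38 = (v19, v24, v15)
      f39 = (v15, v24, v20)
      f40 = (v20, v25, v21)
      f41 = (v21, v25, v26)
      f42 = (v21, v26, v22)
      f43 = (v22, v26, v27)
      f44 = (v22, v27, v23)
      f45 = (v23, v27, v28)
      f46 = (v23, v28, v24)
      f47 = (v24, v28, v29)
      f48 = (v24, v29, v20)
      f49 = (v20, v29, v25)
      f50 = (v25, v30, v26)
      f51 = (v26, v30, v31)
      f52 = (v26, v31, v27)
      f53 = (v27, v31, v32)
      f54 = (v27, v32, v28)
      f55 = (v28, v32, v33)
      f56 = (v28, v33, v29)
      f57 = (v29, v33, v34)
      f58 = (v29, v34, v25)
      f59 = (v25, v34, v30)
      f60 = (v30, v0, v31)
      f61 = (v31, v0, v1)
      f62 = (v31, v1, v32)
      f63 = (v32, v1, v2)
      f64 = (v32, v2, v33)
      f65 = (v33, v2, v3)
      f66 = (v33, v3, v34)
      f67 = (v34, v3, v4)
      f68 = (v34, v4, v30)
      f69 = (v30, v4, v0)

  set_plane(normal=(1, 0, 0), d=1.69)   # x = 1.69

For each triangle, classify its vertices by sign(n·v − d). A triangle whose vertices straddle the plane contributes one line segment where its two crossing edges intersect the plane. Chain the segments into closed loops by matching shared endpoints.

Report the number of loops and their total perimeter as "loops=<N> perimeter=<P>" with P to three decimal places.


Straddling triangles (14 of 70):
  (v0,v5,v1) [+-+] → (1.69, 2.11818, 0)–(1.69, 2.11777, 0.000267119)  len=0.0005
  (v1,v5,v6) [+--] → (1.69, 2.11777, 0.000267119)–(1.69, 1.28583, 0.5516)  len=0.9980
  (v1,v6,v2) [+--] → (1.69, 1.28583, 0.5516)–(1.69, 0, 0.350389)  len=1.3015
  (v3,v8,v4) [--+] → (1.69, 0.631208, -0.44917)–(1.69, 0, -0.350389)  len=0.6389
  (v4,v8,v9) [+--] → (1.69, 0.631208, -0.44917)–(1.69, 1.28583, -0.5516)  len=0.6626
  (v4,v9,v0) [+-+] → (1.69, 1.28583, -0.5516)–(1.69, 1.44978, -0.442948)  len=0.1967
  (v0,v9,v5) [+--] → (1.69, 1.44978, -0.442948)–(1.69, 2.11818, 0)  len=0.8018
  (v30,v0,v31) [-+-] → (1.69, -2.11818, 0)–(1.69, -1.44978, 0.442948)  len=0.8018
  (v31,v0,v1) [-++] → (1.69, -1.44978, 0.442948)–(1.69, -1.28583, 0.5516)  len=0.1967
  (v31,v1,v32) [-+-] → (1.69, -1.28583, 0.5516)–(1.69, -0.631208, 0.44917)  len=0.6626
  (v32,v1,v2) [-+-] → (1.69, -0.631208, 0.44917)–(1.69, 0, 0.350389)  len=0.6389
  (v34,v3,v4) [--+] → (1.69, 0, -0.350389)–(1.69, -1.28583, -0.5516)  len=1.3015
  (v34,v4,v30) [-+-] → (1.69, -1.28583, -0.5516)–(1.69, -2.11777, -0.000267119)  len=0.9980
  (v30,v4,v0) [-++] → (1.69, -2.11777, -0.000267119)–(1.69, -2.11818, 0)  len=0.0005

Chained into 1 loop(s):
  loop 1: 14 segments, perimeter = 9.2000
Total perimeter = 9.200

loops=1 perimeter=9.200
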